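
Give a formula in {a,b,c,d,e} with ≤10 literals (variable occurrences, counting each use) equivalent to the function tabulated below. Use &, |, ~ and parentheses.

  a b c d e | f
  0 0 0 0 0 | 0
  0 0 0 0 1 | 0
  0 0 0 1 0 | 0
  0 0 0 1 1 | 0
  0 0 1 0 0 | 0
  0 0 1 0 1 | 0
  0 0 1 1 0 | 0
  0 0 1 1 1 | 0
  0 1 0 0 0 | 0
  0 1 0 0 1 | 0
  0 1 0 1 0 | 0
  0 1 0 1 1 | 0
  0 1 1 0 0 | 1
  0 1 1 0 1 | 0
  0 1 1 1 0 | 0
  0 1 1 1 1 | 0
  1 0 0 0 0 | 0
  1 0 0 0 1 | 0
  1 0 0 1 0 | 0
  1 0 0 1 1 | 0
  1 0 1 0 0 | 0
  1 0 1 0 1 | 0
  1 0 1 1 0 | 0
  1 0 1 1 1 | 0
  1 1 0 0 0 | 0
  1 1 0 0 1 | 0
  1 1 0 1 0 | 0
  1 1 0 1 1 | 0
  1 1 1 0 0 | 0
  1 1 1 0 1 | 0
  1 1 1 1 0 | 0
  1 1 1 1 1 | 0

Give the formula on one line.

  ~e = 10101010101010101010101010101010
  (b & ~e) = 00000000101010100000000010101010
  ~a = 11111111111111110000000000000000
  ((b & ~e) & ~a) = 00000000101010100000000000000000
  ~b = 11111111000000001111111100000000
  (~a | e) = 11111111111111110101010101010101
  (~b & (~a | e)) = 11111111000000000101010100000000
  ~d = 11001100110011001100110011001100
  (~d & c) = 00001100000011000000110000001100
  ((~b & (~a | e)) | (~d & c)) = 11111111000011000101110100001100
  (((b & ~e) & ~a) & ((~b & (~a | e)) | (~d & c))) = 00000000000010000000000000000000

(((b & ~e) & ~a) & ((~b & (~a | e)) | (~d & c)))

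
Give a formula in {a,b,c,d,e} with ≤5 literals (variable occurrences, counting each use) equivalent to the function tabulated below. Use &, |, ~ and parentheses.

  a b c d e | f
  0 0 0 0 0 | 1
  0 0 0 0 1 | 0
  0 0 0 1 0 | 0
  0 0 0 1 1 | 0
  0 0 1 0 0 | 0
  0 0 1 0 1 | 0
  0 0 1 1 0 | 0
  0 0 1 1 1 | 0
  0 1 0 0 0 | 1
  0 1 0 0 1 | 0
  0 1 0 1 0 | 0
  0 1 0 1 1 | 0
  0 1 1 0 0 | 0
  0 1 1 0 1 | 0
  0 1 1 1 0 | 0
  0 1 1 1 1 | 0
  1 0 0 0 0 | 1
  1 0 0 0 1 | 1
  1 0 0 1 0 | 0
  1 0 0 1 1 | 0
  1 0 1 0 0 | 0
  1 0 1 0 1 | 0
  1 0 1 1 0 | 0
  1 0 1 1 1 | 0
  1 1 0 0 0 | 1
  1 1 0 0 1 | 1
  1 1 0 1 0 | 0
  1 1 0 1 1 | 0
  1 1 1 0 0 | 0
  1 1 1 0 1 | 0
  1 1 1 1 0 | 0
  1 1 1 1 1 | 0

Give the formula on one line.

((~e | (a | c)) & (~d & ~c))

  ~e = 10101010101010101010101010101010
  (a | c) = 00001111000011111111111111111111
  (~e | (a | c)) = 10101111101011111111111111111111
  ~d = 11001100110011001100110011001100
  ~c = 11110000111100001111000011110000
  (~d & ~c) = 11000000110000001100000011000000
  ((~e | (a | c)) & (~d & ~c)) = 10000000100000001100000011000000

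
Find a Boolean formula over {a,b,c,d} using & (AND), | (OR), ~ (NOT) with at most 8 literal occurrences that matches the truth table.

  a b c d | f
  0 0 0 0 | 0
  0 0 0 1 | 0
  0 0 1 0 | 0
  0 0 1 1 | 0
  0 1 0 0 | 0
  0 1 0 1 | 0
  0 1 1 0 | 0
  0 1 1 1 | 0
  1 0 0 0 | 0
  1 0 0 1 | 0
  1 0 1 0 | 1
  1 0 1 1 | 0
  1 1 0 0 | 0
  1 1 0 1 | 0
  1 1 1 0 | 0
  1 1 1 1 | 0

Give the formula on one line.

((d | c) & ((~d & (d | a)) & ~b))

  (d | c) = 0111011101110111
  ~d = 1010101010101010
  (d | a) = 0101010111111111
  (~d & (d | a)) = 0000000010101010
  ~b = 1111000011110000
  ((~d & (d | a)) & ~b) = 0000000010100000
  ((d | c) & ((~d & (d | a)) & ~b)) = 0000000000100000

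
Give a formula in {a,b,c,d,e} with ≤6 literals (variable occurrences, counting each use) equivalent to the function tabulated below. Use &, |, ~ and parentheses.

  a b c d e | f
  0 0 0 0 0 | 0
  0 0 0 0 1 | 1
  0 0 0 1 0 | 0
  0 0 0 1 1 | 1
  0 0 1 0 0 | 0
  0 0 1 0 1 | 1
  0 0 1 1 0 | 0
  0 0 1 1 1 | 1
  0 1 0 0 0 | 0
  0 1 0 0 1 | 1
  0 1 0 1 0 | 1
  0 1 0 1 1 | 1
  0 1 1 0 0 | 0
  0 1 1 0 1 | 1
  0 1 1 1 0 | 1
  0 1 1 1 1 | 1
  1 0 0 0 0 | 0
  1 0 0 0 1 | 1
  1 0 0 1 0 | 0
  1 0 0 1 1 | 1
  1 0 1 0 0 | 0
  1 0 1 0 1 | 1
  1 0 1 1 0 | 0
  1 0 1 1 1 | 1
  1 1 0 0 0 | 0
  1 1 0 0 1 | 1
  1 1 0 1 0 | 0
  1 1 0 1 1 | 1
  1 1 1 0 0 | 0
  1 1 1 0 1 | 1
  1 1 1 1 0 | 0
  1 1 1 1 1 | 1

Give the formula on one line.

(e | (((d & ~a) & b) & ~e))

  ~a = 11111111111111110000000000000000
  (d & ~a) = 00110011001100110000000000000000
  ((d & ~a) & b) = 00000000001100110000000000000000
  ~e = 10101010101010101010101010101010
  (((d & ~a) & b) & ~e) = 00000000001000100000000000000000
  (e | (((d & ~a) & b) & ~e)) = 01010101011101110101010101010101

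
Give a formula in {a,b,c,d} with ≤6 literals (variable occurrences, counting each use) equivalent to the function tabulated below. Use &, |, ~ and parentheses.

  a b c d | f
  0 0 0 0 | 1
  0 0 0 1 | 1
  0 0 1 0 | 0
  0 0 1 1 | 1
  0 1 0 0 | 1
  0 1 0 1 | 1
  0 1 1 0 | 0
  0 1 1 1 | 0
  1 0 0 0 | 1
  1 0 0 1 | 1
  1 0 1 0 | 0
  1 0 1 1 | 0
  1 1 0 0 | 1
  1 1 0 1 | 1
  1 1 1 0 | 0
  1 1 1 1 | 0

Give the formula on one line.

(((~b & ~a) & (d | ~c)) | ~c)

  ~b = 1111000011110000
  ~a = 1111111100000000
  (~b & ~a) = 1111000000000000
  ~c = 1100110011001100
  (d | ~c) = 1101110111011101
  ((~b & ~a) & (d | ~c)) = 1101000000000000
  (((~b & ~a) & (d | ~c)) | ~c) = 1101110011001100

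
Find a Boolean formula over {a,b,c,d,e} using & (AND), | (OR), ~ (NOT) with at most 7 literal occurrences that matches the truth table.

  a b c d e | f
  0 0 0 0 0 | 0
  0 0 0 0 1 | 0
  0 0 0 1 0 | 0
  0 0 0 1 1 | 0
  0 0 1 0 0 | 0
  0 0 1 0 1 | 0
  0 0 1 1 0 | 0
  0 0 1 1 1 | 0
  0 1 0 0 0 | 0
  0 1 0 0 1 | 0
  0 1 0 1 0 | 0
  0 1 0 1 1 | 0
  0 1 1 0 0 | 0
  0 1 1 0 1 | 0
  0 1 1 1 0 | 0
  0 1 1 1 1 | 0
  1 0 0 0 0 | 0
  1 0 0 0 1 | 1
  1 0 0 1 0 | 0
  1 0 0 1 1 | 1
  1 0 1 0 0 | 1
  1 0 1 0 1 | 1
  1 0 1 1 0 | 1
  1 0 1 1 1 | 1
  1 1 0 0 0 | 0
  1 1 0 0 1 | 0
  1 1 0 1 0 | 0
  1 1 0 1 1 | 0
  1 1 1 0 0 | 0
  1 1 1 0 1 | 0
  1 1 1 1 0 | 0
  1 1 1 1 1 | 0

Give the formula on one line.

((~b & (e | c)) & a)

  ~b = 11111111000000001111111100000000
  (e | c) = 01011111010111110101111101011111
  (~b & (e | c)) = 01011111000000000101111100000000
  ((~b & (e | c)) & a) = 00000000000000000101111100000000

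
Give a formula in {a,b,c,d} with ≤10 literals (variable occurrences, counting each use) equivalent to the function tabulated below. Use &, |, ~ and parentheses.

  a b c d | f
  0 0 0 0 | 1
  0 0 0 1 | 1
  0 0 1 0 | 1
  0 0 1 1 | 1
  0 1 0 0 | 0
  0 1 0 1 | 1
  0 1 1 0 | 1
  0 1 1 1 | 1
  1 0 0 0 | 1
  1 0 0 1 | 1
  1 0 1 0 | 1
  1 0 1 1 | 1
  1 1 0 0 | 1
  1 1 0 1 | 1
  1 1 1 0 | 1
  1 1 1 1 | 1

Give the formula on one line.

  ~b = 1111000011110000
  ~c = 1100110011001100
  (~b & ~c) = 1100000011000000
  (c | a) = 0011001111111111
  ((~b & ~c) | (c | a)) = 1111001111111111
  (a | ~b) = 1111000011111111
  (d | (a | ~b)) = 1111010111111111
  (((~b & ~c) | (c | a)) | (d | (a | ~b))) = 1111011111111111

(((~b & ~c) | (c | a)) | (d | (a | ~b)))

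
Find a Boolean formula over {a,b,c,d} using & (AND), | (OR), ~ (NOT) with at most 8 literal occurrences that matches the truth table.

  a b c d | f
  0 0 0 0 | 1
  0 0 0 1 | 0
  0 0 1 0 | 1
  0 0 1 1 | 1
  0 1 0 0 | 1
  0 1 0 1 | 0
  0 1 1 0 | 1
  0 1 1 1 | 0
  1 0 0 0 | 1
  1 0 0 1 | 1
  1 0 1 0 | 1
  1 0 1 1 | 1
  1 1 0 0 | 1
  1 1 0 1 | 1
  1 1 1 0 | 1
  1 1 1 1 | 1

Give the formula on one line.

  (a & b) = 0000000000001111
  ~b = 1111000011110000
  (c & ~b) = 0011000000110000
  ((a & b) | (c & ~b)) = 0011000000111111
  ~d = 1010101010101010
  (c & ~d) = 0010001000100010
  ((c & ~d) | a) = 0010001011111111
  (((c & ~d) | a) | ~d) = 1010101011111111
  (((a & b) | (c & ~b)) | (((c & ~d) | a) | ~d)) = 1011101011111111

(((a & b) | (c & ~b)) | (((c & ~d) | a) | ~d))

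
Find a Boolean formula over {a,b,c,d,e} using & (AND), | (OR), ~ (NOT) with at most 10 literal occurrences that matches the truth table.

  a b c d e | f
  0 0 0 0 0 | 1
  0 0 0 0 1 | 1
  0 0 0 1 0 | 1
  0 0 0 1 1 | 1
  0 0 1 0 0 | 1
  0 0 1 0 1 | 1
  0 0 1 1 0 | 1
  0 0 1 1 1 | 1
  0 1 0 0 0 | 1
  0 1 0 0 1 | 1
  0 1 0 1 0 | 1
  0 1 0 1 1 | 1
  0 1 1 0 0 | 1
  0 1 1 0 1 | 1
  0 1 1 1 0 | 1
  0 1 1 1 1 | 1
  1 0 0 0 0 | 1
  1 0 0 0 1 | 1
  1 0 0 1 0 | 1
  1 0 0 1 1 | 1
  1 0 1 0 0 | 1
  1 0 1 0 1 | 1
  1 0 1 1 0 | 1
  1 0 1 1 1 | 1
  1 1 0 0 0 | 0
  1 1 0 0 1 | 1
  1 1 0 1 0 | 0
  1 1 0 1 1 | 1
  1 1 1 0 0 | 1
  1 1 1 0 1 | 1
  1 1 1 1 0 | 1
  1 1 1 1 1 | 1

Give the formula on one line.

  ~a = 11111111111111110000000000000000
  (b & ~a) = 00000000111111110000000000000000
  (d & c) = 00000011000000110000001100000011
  ((b & ~a) | (d & c)) = 00000011111111110000001100000011
  ~b = 11111111000000001111111100000000
  (~b | e) = 11111111010101011111111101010101
  (((b & ~a) | (d & c)) | (~b | e)) = 11111111111111111111111101010111
  (c | (((b & ~a) | (d & c)) | (~b | e))) = 11111111111111111111111101011111

(c | (((b & ~a) | (d & c)) | (~b | e)))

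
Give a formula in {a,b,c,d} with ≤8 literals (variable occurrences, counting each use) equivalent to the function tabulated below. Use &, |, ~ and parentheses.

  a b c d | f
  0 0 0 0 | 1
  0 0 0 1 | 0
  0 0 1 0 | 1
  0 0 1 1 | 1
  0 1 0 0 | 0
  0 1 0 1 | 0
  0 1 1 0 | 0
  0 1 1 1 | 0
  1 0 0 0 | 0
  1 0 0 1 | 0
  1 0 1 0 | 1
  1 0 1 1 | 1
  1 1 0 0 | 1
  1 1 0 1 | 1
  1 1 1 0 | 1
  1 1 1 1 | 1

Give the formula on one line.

  ~b = 1111000011110000
  (a | ~b) = 1111000011111111
  ~a = 1111111100000000
  (b & ~a) = 0000111100000000
  ((b & ~a) | c) = 0011111100110011
  ~d = 1010101010101010
  (~a & ~d) = 1010101000000000
  (b | (~a & ~d)) = 1010111100001111
  (((b & ~a) | c) | (b | (~a & ~d))) = 1011111100111111
  ((a | ~b) & (((b & ~a) | c) | (b | (~a & ~d)))) = 1011000000111111

((a | ~b) & (((b & ~a) | c) | (b | (~a & ~d))))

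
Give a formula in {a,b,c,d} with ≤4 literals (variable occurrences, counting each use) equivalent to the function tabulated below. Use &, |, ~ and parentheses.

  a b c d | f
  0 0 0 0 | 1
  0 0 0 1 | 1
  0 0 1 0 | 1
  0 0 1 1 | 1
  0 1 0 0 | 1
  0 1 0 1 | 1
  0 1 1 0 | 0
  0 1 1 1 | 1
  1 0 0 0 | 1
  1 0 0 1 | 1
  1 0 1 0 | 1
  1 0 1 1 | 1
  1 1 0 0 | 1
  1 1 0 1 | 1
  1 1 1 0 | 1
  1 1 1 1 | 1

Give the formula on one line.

  ~c = 1100110011001100
  (a | ~c) = 1100110011111111
  ~b = 1111000011110000
  (d | ~b) = 1111010111110101
  ((a | ~c) | (d | ~b)) = 1111110111111111

((a | ~c) | (d | ~b))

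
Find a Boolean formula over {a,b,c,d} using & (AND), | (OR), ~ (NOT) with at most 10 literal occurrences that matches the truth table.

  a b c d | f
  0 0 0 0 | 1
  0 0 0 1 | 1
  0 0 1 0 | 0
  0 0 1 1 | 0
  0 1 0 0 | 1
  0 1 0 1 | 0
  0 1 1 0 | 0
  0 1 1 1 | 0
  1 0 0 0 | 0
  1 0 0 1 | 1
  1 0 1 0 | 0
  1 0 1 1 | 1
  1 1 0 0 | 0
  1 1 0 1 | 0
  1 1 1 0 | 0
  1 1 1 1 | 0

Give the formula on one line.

((a | ~c) & (((~d & (~c | a)) | ~b) & (~a | d)))

  ~c = 1100110011001100
  (a | ~c) = 1100110011111111
  ~d = 1010101010101010
  (~c | a) = 1100110011111111
  (~d & (~c | a)) = 1000100010101010
  ~b = 1111000011110000
  ((~d & (~c | a)) | ~b) = 1111100011111010
  ~a = 1111111100000000
  (~a | d) = 1111111101010101
  (((~d & (~c | a)) | ~b) & (~a | d)) = 1111100001010000
  ((a | ~c) & (((~d & (~c | a)) | ~b) & (~a | d))) = 1100100001010000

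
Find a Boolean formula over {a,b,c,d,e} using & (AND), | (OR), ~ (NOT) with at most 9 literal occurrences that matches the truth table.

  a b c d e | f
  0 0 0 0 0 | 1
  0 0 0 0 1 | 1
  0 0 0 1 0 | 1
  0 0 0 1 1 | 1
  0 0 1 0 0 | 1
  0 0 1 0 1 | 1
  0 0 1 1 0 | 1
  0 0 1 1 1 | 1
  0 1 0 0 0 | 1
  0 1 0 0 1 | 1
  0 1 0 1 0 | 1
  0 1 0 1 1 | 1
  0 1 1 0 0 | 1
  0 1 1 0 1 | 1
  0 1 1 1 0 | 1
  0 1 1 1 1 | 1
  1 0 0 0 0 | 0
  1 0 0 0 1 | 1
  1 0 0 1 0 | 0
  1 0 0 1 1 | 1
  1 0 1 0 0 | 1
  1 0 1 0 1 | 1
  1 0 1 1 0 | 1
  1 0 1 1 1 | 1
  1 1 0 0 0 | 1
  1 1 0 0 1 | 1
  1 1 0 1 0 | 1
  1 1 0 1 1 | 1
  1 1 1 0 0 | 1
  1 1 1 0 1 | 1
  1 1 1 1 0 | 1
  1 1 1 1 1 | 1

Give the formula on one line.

(c | (((~a & (~e | c)) | ((a & b) & ~c)) | e))

  ~a = 11111111111111110000000000000000
  ~e = 10101010101010101010101010101010
  (~e | c) = 10101111101011111010111110101111
  (~a & (~e | c)) = 10101111101011110000000000000000
  (a & b) = 00000000000000000000000011111111
  ~c = 11110000111100001111000011110000
  ((a & b) & ~c) = 00000000000000000000000011110000
  ((~a & (~e | c)) | ((a & b) & ~c)) = 10101111101011110000000011110000
  (((~a & (~e | c)) | ((a & b) & ~c)) | e) = 11111111111111110101010111110101
  (c | (((~a & (~e | c)) | ((a & b) & ~c)) | e)) = 11111111111111110101111111111111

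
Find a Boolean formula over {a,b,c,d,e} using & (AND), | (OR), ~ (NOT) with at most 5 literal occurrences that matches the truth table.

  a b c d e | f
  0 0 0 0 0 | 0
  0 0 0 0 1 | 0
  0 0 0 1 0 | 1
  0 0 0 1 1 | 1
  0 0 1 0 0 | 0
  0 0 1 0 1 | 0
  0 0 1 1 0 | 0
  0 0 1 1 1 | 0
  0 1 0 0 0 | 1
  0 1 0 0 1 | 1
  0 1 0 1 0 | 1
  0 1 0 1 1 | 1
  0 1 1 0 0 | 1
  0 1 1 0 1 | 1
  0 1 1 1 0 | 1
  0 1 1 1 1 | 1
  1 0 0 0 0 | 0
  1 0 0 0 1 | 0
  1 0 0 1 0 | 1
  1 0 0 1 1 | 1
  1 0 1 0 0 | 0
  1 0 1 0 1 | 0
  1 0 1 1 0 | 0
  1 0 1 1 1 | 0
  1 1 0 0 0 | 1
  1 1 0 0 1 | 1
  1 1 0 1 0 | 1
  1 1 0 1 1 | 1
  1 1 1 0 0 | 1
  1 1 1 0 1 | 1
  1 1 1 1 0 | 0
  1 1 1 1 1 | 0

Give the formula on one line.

((d & ~c) | (b & (~d | ~a)))

  ~c = 11110000111100001111000011110000
  (d & ~c) = 00110000001100000011000000110000
  ~d = 11001100110011001100110011001100
  ~a = 11111111111111110000000000000000
  (~d | ~a) = 11111111111111111100110011001100
  (b & (~d | ~a)) = 00000000111111110000000011001100
  ((d & ~c) | (b & (~d | ~a))) = 00110000111111110011000011111100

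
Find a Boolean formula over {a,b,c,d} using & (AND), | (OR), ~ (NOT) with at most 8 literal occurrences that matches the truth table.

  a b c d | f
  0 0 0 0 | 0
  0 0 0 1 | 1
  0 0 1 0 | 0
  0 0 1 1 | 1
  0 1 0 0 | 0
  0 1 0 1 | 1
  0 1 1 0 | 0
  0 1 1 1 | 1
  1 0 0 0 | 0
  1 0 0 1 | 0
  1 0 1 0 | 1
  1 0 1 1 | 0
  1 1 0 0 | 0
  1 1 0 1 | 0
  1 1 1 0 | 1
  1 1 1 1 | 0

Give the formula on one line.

  ~d = 1010101010101010
  (a & c) = 0000000000110011
  (~d & (a & c)) = 0000000000100010
  ~a = 1111111100000000
  (d & ~a) = 0101010100000000
  ((~d & (a & c)) | (d & ~a)) = 0101010100100010

((~d & (a & c)) | (d & ~a))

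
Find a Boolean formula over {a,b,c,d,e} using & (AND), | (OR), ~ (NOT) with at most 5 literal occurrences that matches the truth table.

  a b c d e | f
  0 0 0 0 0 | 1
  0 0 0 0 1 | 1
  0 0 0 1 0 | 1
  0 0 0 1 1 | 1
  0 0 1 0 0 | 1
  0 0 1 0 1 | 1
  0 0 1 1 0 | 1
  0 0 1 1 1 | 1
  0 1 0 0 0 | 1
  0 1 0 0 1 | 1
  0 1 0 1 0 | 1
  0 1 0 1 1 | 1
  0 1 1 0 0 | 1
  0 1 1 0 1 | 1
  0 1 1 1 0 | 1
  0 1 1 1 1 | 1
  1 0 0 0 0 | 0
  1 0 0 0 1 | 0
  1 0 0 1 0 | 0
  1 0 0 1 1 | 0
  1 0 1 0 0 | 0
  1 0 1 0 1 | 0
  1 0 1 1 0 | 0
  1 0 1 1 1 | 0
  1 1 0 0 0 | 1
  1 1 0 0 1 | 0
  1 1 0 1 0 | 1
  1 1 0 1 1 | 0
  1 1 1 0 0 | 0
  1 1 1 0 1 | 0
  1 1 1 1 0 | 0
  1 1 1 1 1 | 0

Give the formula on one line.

(((~c & b) & ~e) | ~a)

  ~c = 11110000111100001111000011110000
  (~c & b) = 00000000111100000000000011110000
  ~e = 10101010101010101010101010101010
  ((~c & b) & ~e) = 00000000101000000000000010100000
  ~a = 11111111111111110000000000000000
  (((~c & b) & ~e) | ~a) = 11111111111111110000000010100000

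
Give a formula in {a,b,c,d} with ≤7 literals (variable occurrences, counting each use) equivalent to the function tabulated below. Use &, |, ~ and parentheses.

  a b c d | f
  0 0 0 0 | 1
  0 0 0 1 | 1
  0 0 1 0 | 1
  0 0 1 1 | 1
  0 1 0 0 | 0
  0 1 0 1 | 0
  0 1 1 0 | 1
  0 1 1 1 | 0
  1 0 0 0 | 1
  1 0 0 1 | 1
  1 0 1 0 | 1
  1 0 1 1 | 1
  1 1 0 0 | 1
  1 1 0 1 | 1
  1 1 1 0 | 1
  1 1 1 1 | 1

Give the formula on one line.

(((b & ~d) & (d | c)) | (a | ~b))

  ~d = 1010101010101010
  (b & ~d) = 0000101000001010
  (d | c) = 0111011101110111
  ((b & ~d) & (d | c)) = 0000001000000010
  ~b = 1111000011110000
  (a | ~b) = 1111000011111111
  (((b & ~d) & (d | c)) | (a | ~b)) = 1111001011111111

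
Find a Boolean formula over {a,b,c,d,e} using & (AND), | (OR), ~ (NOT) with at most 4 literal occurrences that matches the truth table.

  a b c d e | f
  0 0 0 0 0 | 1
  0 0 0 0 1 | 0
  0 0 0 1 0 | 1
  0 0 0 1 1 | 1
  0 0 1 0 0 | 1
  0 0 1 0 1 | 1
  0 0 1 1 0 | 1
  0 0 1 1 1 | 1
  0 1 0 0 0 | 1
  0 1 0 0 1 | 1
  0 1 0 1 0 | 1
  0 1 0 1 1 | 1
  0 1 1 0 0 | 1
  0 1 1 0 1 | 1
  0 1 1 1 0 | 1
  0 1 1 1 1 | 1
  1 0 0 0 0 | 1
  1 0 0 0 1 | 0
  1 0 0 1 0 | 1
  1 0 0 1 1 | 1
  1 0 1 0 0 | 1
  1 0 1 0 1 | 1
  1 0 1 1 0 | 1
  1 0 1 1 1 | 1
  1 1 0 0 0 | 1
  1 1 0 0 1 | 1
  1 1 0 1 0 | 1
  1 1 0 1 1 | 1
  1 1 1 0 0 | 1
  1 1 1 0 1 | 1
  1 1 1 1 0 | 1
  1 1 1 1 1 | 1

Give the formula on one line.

((d | b) | (~e | c))

  (d | b) = 00110011111111110011001111111111
  ~e = 10101010101010101010101010101010
  (~e | c) = 10101111101011111010111110101111
  ((d | b) | (~e | c)) = 10111111111111111011111111111111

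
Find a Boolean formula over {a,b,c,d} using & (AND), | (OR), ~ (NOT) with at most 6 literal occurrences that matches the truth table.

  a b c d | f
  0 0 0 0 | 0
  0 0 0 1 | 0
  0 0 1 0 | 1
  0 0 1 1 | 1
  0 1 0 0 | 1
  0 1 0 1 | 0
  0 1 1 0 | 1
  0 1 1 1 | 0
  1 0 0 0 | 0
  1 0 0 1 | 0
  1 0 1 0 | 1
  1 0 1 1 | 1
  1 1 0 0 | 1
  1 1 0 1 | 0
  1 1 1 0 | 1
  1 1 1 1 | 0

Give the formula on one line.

((c | b) & ((b & ~d) | ~b))

  (c | b) = 0011111100111111
  ~d = 1010101010101010
  (b & ~d) = 0000101000001010
  ~b = 1111000011110000
  ((b & ~d) | ~b) = 1111101011111010
  ((c | b) & ((b & ~d) | ~b)) = 0011101000111010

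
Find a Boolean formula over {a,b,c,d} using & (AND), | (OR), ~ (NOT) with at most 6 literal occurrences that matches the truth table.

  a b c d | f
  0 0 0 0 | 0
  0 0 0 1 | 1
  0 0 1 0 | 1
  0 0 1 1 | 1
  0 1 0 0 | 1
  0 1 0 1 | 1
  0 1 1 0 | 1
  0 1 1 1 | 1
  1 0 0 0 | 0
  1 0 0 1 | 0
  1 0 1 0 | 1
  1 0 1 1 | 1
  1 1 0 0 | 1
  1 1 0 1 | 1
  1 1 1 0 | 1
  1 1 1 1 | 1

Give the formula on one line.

(c | (((~a & d) | b) & ~c))

  ~a = 1111111100000000
  (~a & d) = 0101010100000000
  ((~a & d) | b) = 0101111100001111
  ~c = 1100110011001100
  (((~a & d) | b) & ~c) = 0100110000001100
  (c | (((~a & d) | b) & ~c)) = 0111111100111111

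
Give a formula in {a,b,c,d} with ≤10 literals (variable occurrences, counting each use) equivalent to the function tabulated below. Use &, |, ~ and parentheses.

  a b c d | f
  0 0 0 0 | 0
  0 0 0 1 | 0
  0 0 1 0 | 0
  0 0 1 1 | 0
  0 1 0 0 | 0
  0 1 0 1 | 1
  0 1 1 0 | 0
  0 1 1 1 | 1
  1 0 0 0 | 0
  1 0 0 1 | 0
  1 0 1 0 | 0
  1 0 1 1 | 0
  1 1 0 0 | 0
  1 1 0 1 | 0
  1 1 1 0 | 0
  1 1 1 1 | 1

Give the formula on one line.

  ~a = 1111111100000000
  (~a & d) = 0101010100000000
  (a & d) = 0000000001010101
  (c | ~a) = 1111111100110011
  ((a & d) & (c | ~a)) = 0000000000010001
  ((~a & d) | ((a & d) & (c | ~a))) = 0101010100010001
  (b & ((~a & d) | ((a & d) & (c | ~a)))) = 0000010100000001

(b & ((~a & d) | ((a & d) & (c | ~a))))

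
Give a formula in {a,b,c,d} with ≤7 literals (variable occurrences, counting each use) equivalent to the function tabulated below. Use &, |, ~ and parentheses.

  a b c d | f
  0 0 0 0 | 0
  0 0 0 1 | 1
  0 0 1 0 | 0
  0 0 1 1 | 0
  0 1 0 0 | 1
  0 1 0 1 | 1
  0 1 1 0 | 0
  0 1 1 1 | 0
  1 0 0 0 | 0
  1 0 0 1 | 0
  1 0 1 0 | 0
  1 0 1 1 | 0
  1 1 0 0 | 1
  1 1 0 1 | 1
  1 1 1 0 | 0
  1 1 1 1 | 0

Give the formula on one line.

(((b | (c & a)) | ((~b & d) & ~a)) & ~c)

  (c & a) = 0000000000110011
  (b | (c & a)) = 0000111100111111
  ~b = 1111000011110000
  (~b & d) = 0101000001010000
  ~a = 1111111100000000
  ((~b & d) & ~a) = 0101000000000000
  ((b | (c & a)) | ((~b & d) & ~a)) = 0101111100111111
  ~c = 1100110011001100
  (((b | (c & a)) | ((~b & d) & ~a)) & ~c) = 0100110000001100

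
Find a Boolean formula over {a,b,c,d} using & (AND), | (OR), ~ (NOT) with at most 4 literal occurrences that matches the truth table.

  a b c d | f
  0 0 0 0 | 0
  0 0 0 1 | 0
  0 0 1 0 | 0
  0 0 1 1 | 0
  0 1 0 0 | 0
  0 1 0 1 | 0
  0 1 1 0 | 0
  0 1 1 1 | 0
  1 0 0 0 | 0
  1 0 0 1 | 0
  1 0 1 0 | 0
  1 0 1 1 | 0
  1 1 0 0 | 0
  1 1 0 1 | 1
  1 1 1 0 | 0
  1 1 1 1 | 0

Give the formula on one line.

  ~c = 1100110011001100
  (b & ~c) = 0000110000001100
  ((b & ~c) & d) = 0000010000000100
  (((b & ~c) & d) & a) = 0000000000000100

(((b & ~c) & d) & a)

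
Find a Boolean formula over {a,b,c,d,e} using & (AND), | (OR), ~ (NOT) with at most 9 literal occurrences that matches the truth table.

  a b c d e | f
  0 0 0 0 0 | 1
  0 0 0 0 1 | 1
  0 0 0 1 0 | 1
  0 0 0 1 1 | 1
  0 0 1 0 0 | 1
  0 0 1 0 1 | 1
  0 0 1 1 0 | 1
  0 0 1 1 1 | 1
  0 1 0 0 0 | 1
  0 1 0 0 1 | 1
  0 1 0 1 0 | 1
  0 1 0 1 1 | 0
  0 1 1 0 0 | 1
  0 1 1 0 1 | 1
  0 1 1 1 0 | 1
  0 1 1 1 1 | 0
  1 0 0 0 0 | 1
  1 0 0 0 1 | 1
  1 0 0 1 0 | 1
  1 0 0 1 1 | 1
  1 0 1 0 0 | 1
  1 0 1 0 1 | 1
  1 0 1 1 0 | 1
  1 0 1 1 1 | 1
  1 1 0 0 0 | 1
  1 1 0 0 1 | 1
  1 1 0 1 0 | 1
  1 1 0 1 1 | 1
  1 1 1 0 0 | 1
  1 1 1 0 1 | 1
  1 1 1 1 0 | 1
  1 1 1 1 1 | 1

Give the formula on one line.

((~e | (a | ~d)) | (~b & (~a | (b | (e & a)))))

  ~e = 10101010101010101010101010101010
  ~d = 11001100110011001100110011001100
  (a | ~d) = 11001100110011001111111111111111
  (~e | (a | ~d)) = 11101110111011101111111111111111
  ~b = 11111111000000001111111100000000
  ~a = 11111111111111110000000000000000
  (e & a) = 00000000000000000101010101010101
  (b | (e & a)) = 00000000111111110101010111111111
  (~a | (b | (e & a))) = 11111111111111110101010111111111
  (~b & (~a | (b | (e & a)))) = 11111111000000000101010100000000
  ((~e | (a | ~d)) | (~b & (~a | (b | (e & a))))) = 11111111111011101111111111111111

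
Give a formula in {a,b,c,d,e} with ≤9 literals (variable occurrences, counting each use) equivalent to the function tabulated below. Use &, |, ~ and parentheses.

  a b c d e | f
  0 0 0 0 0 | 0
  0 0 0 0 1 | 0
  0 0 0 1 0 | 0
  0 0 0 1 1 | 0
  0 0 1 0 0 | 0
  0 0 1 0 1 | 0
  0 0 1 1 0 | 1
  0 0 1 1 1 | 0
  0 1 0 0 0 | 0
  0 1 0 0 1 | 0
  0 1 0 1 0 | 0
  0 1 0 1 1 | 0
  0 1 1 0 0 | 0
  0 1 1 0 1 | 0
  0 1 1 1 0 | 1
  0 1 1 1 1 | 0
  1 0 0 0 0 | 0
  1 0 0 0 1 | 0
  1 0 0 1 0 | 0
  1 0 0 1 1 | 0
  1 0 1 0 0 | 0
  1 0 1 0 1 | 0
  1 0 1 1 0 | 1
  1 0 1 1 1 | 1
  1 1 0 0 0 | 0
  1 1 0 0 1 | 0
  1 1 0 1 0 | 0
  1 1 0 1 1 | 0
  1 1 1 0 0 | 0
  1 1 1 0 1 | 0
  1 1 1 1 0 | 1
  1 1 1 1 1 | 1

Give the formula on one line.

((~e | a) & (d & (c | (~d & e))))

  ~e = 10101010101010101010101010101010
  (~e | a) = 10101010101010101111111111111111
  ~d = 11001100110011001100110011001100
  (~d & e) = 01000100010001000100010001000100
  (c | (~d & e)) = 01001111010011110100111101001111
  (d & (c | (~d & e))) = 00000011000000110000001100000011
  ((~e | a) & (d & (c | (~d & e)))) = 00000010000000100000001100000011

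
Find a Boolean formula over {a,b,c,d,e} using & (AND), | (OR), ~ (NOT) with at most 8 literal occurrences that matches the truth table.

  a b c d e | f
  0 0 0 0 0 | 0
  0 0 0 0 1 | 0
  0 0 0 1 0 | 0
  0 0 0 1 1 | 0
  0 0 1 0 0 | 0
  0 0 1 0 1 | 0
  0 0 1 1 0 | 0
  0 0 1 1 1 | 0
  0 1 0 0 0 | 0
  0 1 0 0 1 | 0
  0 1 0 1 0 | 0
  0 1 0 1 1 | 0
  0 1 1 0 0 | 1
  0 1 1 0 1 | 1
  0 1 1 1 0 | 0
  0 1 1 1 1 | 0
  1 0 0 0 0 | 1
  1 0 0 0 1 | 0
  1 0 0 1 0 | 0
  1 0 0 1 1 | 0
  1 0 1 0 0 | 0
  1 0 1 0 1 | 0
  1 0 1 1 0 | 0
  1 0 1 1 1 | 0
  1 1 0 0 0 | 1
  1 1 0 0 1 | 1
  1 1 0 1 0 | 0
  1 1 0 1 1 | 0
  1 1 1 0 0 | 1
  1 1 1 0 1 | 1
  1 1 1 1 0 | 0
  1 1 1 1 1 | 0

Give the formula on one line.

  ~d = 11001100110011001100110011001100
  ~e = 10101010101010101010101010101010
  ~c = 11110000111100001111000011110000
  (~e & ~c) = 10100000101000001010000010100000
  (~d & (~e & ~c)) = 10000000100000001000000010000000
  ((~d & (~e & ~c)) | b) = 10000000111111111000000011111111
  (~d & ((~d & (~e & ~c)) | b)) = 10000000110011001000000011001100
  (~d & c) = 00001100000011000000110000001100
  ((~d & c) | a) = 00001100000011001111111111111111
  ((~d & ((~d & (~e & ~c)) | b)) & ((~d & c) | a)) = 00000000000011001000000011001100

((~d & ((~d & (~e & ~c)) | b)) & ((~d & c) | a))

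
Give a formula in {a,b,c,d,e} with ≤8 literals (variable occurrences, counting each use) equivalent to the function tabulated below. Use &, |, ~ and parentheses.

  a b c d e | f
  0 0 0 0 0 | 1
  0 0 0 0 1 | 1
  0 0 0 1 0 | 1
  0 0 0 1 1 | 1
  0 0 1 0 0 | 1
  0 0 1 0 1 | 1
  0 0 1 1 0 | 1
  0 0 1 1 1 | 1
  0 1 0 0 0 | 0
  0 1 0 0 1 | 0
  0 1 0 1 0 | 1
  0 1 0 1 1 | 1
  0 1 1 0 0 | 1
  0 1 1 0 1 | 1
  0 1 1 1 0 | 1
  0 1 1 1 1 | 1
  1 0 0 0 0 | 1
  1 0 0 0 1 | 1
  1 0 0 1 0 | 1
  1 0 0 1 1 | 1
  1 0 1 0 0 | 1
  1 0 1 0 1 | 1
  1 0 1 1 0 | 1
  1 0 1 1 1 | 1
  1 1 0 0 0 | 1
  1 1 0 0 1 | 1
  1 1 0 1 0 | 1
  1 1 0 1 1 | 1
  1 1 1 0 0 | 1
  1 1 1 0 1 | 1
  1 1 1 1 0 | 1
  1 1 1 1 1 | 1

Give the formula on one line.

  (c | a) = 00001111000011111111111111111111
  (d & e) = 00010001000100010001000100010001
  ((d & e) & b) = 00000000000100010000000000010001
  ~b = 11111111000000001111111100000000
  (c | ~b) = 11111111000011111111111100001111
  (((d & e) & b) | (c | ~b)) = 11111111000111111111111100011111
  ((((d & e) & b) | (c | ~b)) | d) = 11111111001111111111111100111111
  ((c | a) | ((((d & e) & b) | (c | ~b)) | d)) = 11111111001111111111111111111111

((c | a) | ((((d & e) & b) | (c | ~b)) | d))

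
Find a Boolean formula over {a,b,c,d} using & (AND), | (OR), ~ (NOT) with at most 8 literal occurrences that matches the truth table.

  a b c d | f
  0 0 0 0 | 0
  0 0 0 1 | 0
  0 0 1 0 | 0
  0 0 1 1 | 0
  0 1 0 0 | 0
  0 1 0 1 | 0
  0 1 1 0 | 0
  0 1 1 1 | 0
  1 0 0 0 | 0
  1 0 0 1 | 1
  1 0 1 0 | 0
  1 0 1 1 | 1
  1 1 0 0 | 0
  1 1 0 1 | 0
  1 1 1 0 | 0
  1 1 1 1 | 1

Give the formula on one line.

(((d & ~b) & a) | (c & (d & a)))

  ~b = 1111000011110000
  (d & ~b) = 0101000001010000
  ((d & ~b) & a) = 0000000001010000
  (d & a) = 0000000001010101
  (c & (d & a)) = 0000000000010001
  (((d & ~b) & a) | (c & (d & a))) = 0000000001010001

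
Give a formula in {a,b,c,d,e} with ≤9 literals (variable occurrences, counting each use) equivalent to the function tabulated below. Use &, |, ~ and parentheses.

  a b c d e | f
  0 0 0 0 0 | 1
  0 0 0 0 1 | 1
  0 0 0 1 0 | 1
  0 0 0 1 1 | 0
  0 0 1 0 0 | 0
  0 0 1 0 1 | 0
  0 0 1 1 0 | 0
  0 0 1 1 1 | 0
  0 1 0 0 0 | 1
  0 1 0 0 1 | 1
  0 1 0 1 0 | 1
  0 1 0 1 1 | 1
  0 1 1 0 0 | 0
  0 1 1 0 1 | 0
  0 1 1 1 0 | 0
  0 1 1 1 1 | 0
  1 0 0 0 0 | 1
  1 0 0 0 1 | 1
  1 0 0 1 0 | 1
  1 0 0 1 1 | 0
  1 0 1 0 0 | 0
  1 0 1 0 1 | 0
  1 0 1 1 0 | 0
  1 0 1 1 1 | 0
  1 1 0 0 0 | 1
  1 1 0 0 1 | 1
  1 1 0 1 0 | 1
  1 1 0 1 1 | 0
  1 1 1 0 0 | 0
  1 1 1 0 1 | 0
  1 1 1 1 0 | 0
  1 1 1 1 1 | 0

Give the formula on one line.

(~c & ((~d | (~a & b)) | ((~e | ((c & a) & e)) | c)))

  ~c = 11110000111100001111000011110000
  ~d = 11001100110011001100110011001100
  ~a = 11111111111111110000000000000000
  (~a & b) = 00000000111111110000000000000000
  (~d | (~a & b)) = 11001100111111111100110011001100
  ~e = 10101010101010101010101010101010
  (c & a) = 00000000000000000000111100001111
  ((c & a) & e) = 00000000000000000000010100000101
  (~e | ((c & a) & e)) = 10101010101010101010111110101111
  ((~e | ((c & a) & e)) | c) = 10101111101011111010111110101111
  ((~d | (~a & b)) | ((~e | ((c & a) & e)) | c)) = 11101111111111111110111111101111
  (~c & ((~d | (~a & b)) | ((~e | ((c & a) & e)) | c))) = 11100000111100001110000011100000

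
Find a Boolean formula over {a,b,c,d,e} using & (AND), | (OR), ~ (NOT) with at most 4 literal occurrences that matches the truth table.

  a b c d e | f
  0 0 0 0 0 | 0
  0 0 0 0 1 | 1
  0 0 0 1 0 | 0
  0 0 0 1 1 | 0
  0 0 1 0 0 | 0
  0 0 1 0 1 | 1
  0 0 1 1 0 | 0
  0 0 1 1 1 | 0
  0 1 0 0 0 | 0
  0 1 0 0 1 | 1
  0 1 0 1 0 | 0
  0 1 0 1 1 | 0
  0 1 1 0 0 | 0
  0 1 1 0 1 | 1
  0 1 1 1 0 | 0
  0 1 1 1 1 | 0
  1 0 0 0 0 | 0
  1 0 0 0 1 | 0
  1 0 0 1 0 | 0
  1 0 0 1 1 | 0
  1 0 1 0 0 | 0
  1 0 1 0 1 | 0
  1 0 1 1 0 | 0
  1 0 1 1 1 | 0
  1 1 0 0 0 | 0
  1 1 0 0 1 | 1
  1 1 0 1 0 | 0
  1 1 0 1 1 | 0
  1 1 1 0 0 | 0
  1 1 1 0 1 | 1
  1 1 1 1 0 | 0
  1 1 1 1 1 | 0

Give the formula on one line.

((~d & e) & (~a | b))

  ~d = 11001100110011001100110011001100
  (~d & e) = 01000100010001000100010001000100
  ~a = 11111111111111110000000000000000
  (~a | b) = 11111111111111110000000011111111
  ((~d & e) & (~a | b)) = 01000100010001000000000001000100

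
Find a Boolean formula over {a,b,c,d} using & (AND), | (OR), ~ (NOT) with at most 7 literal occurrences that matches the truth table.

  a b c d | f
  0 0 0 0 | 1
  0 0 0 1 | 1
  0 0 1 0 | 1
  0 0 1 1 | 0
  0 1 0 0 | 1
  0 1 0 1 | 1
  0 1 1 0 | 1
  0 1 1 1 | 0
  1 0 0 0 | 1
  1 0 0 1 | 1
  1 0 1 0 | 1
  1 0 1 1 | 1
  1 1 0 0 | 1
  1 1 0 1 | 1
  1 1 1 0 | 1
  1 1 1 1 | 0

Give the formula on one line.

(((c & ~d) | (~b & a)) | ~c)

  ~d = 1010101010101010
  (c & ~d) = 0010001000100010
  ~b = 1111000011110000
  (~b & a) = 0000000011110000
  ((c & ~d) | (~b & a)) = 0010001011110010
  ~c = 1100110011001100
  (((c & ~d) | (~b & a)) | ~c) = 1110111011111110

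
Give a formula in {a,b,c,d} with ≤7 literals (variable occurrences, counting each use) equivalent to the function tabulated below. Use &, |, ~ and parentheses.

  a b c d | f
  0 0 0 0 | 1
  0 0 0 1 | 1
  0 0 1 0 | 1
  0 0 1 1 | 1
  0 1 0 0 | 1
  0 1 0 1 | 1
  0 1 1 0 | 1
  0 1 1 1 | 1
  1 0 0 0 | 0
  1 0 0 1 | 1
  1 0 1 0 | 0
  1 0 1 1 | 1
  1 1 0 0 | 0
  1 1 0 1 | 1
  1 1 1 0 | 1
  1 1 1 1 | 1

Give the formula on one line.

((~a | d) | (c & b))

  ~a = 1111111100000000
  (~a | d) = 1111111101010101
  (c & b) = 0000001100000011
  ((~a | d) | (c & b)) = 1111111101010111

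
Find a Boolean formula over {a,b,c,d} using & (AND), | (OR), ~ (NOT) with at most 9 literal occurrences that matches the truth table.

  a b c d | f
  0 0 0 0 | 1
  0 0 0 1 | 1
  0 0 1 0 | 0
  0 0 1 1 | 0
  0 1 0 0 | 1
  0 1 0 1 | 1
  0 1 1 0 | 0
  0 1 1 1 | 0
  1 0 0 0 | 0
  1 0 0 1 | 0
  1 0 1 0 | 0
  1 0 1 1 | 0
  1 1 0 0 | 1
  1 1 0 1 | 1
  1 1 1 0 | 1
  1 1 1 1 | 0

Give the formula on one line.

  ~c = 1100110011001100
  ~a = 1111111100000000
  (b | ~a) = 1111111100001111
  (~c & (b | ~a)) = 1100110000001100
  ~d = 1010101010101010
  (~d & b) = 0000101000001010
  ((~c & (b | ~a)) | (~d & b)) = 1100111000001110
  ~b = 1111000011110000
  (~b | a) = 1111000011111111
  (~c | (~b | a)) = 1111110011111111
  (((~c & (b | ~a)) | (~d & b)) & (~c | (~b | a))) = 1100110000001110

(((~c & (b | ~a)) | (~d & b)) & (~c | (~b | a)))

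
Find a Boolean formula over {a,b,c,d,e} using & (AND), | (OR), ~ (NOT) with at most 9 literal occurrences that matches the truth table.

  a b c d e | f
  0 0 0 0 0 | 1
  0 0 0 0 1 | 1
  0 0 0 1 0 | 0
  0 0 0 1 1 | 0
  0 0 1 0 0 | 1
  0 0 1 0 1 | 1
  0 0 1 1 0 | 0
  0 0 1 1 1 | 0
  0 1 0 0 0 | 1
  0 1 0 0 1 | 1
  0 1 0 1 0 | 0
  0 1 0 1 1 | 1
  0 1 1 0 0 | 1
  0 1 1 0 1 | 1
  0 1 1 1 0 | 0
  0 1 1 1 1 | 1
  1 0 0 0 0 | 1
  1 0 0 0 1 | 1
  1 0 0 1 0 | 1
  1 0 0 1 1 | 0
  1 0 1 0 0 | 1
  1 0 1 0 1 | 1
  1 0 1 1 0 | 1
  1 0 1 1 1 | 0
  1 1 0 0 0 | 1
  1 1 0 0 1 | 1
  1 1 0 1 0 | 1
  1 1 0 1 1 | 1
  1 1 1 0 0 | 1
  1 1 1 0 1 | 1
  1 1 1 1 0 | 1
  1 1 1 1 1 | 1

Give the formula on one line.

  ~d = 11001100110011001100110011001100
  ~e = 10101010101010101010101010101010
  (a & ~e) = 00000000000000001010101010101010
  (~d | (a & ~e)) = 11001100110011001110111011101110
  (b & d) = 00000000001100110000000000110011
  ((b & d) & e) = 00000000000100010000000000010001
  ((~d | (a & ~e)) | ((b & d) & e)) = 11001100110111011110111011111111

((~d | (a & ~e)) | ((b & d) & e))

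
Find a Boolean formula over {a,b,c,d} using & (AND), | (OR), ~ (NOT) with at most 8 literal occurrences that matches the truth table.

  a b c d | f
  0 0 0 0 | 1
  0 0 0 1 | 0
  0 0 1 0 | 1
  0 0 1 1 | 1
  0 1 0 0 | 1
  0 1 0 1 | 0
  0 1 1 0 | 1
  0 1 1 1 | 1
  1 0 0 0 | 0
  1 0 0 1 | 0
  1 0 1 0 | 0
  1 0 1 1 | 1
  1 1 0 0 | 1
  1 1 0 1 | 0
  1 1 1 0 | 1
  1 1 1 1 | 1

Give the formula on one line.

(((~a | d) | b) & (~d | c))

  ~a = 1111111100000000
  (~a | d) = 1111111101010101
  ((~a | d) | b) = 1111111101011111
  ~d = 1010101010101010
  (~d | c) = 1011101110111011
  (((~a | d) | b) & (~d | c)) = 1011101100011011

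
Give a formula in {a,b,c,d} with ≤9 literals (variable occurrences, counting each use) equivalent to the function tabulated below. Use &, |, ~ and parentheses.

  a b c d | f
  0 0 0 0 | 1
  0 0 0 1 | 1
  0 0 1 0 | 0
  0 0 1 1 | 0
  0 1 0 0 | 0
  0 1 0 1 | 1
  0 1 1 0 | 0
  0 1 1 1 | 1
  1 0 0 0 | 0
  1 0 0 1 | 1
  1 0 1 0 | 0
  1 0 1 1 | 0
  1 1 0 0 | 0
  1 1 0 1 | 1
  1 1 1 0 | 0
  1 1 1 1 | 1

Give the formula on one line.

  ~a = 1111111100000000
  (d | ~a) = 1111111101010101
  ~b = 1111000011110000
  ~c = 1100110011001100
  (~b & ~c) = 1100000011000000
  (a | d) = 0101010111111111
  (b & (a | d)) = 0000010100001111
  ((~b & ~c) | (b & (a | d))) = 1100010111001111
  ((d | ~a) & ((~b & ~c) | (b & (a | d)))) = 1100010101000101

((d | ~a) & ((~b & ~c) | (b & (a | d))))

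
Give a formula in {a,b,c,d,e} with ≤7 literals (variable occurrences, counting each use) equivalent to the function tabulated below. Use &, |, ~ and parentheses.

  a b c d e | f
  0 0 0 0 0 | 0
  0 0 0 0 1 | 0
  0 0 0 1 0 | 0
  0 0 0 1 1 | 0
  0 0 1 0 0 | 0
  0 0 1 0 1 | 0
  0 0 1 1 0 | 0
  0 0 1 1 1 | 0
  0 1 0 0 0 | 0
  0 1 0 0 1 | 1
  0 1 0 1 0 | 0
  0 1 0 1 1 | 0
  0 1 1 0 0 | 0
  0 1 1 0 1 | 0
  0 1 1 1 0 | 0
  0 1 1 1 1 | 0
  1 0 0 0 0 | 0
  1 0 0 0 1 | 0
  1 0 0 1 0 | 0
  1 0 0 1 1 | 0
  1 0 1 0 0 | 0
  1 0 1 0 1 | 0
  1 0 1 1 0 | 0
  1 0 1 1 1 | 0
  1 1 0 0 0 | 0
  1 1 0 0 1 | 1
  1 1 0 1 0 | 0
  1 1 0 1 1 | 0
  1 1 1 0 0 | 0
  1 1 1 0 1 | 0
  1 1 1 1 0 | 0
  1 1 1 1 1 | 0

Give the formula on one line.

(e & (~d & (~c & b)))

  ~d = 11001100110011001100110011001100
  ~c = 11110000111100001111000011110000
  (~c & b) = 00000000111100000000000011110000
  (~d & (~c & b)) = 00000000110000000000000011000000
  (e & (~d & (~c & b))) = 00000000010000000000000001000000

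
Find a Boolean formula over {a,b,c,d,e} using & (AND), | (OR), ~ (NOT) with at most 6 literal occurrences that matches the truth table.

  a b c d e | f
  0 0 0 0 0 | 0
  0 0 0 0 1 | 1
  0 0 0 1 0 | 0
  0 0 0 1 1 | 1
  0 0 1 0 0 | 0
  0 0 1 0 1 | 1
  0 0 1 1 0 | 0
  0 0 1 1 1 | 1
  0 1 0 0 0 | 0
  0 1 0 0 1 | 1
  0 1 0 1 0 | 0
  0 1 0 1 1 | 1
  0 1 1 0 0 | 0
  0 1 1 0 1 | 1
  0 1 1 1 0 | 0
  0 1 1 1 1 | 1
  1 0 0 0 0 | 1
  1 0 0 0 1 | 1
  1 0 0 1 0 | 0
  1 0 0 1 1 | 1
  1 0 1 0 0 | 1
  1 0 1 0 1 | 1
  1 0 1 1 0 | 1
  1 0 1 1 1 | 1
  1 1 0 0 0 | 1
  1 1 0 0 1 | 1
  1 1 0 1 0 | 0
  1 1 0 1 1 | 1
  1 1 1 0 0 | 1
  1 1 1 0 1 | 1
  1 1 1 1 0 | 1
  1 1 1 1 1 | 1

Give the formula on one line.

  ~d = 11001100110011001100110011001100
  (d | a) = 00110011001100111111111111111111
  (~d & (d | a)) = 00000000000000001100110011001100
  ((~d & (d | a)) | e) = 01010101010101011101110111011101
  (a & c) = 00000000000000000000111100001111
  (((~d & (d | a)) | e) | (a & c)) = 01010101010101011101111111011111

(((~d & (d | a)) | e) | (a & c))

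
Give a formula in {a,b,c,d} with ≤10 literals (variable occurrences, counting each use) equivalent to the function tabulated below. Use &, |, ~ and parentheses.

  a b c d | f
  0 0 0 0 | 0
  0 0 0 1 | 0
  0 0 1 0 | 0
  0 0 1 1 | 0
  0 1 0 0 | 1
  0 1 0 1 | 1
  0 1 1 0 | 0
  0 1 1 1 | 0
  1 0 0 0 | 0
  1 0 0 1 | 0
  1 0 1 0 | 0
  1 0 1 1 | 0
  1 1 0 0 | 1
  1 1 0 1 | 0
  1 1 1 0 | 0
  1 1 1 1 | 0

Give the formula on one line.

(~c & (((~a | ~b) | (a & (~d & b))) & b))

  ~c = 1100110011001100
  ~a = 1111111100000000
  ~b = 1111000011110000
  (~a | ~b) = 1111111111110000
  ~d = 1010101010101010
  (~d & b) = 0000101000001010
  (a & (~d & b)) = 0000000000001010
  ((~a | ~b) | (a & (~d & b))) = 1111111111111010
  (((~a | ~b) | (a & (~d & b))) & b) = 0000111100001010
  (~c & (((~a | ~b) | (a & (~d & b))) & b)) = 0000110000001000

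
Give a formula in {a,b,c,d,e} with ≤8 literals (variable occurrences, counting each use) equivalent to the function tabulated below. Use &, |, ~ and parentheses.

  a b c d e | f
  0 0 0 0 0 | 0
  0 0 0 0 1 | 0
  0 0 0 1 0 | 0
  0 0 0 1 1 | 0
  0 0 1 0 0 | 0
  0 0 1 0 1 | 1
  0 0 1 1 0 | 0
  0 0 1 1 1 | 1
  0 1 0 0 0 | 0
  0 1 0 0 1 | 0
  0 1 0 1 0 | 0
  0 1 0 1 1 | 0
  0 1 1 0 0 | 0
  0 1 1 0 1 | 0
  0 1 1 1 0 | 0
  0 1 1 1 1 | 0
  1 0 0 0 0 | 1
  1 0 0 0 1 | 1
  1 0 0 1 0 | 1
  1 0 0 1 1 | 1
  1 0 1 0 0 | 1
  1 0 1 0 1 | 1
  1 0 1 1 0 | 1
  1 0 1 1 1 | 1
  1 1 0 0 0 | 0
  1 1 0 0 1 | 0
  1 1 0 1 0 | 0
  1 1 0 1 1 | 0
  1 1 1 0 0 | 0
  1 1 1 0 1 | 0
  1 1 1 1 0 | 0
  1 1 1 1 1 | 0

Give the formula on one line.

(~b & (b | (a | (e & c))))

  ~b = 11111111000000001111111100000000
  (e & c) = 00000101000001010000010100000101
  (a | (e & c)) = 00000101000001011111111111111111
  (b | (a | (e & c))) = 00000101111111111111111111111111
  (~b & (b | (a | (e & c)))) = 00000101000000001111111100000000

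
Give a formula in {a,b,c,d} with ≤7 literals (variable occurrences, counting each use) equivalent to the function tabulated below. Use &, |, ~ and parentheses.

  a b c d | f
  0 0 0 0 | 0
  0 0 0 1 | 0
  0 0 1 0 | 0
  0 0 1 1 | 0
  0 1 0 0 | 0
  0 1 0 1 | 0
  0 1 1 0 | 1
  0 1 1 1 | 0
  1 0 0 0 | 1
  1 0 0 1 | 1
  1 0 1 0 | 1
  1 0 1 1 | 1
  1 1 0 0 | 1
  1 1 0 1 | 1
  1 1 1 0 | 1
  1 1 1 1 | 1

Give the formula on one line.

  ~a = 1111111100000000
  (~a & c) = 0011001100000000
  ~d = 1010101010101010
  (a & ~d) = 0000000010101010
  ((a & ~d) | b) = 0000111110101111
  (~d & ((a & ~d) | b)) = 0000101010101010
  ((~a & c) & (~d & ((a & ~d) | b))) = 0000001000000000
  (((~a & c) & (~d & ((a & ~d) | b))) | a) = 0000001011111111

(((~a & c) & (~d & ((a & ~d) | b))) | a)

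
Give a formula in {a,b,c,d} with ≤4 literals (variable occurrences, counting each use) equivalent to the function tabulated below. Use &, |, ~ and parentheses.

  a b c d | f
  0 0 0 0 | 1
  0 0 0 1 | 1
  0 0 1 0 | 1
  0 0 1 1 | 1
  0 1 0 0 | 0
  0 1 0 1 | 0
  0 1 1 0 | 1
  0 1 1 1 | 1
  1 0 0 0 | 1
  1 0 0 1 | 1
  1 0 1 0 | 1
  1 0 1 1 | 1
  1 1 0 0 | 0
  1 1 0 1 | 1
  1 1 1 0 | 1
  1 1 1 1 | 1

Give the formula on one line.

  ~b = 1111000011110000
  (d & a) = 0000000001010101
  (c | (d & a)) = 0011001101110111
  (~b | (c | (d & a))) = 1111001111110111

(~b | (c | (d & a)))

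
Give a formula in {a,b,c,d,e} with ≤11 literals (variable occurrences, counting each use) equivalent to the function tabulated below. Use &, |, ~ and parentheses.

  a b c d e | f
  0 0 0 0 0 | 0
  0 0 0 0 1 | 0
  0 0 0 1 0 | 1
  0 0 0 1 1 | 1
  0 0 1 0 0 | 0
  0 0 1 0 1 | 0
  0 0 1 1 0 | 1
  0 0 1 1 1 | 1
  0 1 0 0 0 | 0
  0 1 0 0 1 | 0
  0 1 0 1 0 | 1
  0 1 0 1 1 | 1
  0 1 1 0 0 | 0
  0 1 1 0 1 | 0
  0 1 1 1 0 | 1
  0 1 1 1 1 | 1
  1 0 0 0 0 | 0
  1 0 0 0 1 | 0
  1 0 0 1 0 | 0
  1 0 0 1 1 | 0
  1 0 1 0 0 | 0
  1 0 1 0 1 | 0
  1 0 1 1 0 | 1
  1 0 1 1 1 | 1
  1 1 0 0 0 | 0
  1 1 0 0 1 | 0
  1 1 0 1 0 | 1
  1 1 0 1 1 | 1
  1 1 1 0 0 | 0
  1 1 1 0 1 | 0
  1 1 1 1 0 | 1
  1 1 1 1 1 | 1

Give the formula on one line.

(((b | ~a) | (c | (~a & ((e | d) | (d | a))))) & d)

  ~a = 11111111111111110000000000000000
  (b | ~a) = 11111111111111110000000011111111
  (e | d) = 01110111011101110111011101110111
  (d | a) = 00110011001100111111111111111111
  ((e | d) | (d | a)) = 01110111011101111111111111111111
  (~a & ((e | d) | (d | a))) = 01110111011101110000000000000000
  (c | (~a & ((e | d) | (d | a)))) = 01111111011111110000111100001111
  ((b | ~a) | (c | (~a & ((e | d) | (d | a))))) = 11111111111111110000111111111111
  (((b | ~a) | (c | (~a & ((e | d) | (d | a))))) & d) = 00110011001100110000001100110011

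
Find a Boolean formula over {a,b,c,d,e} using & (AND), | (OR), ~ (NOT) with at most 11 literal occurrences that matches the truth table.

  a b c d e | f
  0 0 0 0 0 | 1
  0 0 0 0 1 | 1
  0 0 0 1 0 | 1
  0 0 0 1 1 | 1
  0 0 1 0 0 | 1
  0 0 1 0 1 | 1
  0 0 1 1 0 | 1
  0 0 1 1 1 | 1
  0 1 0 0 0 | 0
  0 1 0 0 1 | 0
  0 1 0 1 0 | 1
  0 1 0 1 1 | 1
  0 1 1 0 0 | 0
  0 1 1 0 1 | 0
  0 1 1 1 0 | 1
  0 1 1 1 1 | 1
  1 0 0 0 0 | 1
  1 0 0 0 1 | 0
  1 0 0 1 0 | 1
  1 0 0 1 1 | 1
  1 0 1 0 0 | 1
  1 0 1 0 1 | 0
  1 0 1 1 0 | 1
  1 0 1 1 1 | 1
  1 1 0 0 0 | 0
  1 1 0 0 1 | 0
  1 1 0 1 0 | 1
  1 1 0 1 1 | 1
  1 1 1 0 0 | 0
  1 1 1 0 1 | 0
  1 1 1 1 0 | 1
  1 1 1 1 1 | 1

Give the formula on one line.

  ~a = 11111111111111110000000000000000
  (b | ~a) = 11111111111111110000000011111111
  (d & (b | ~a)) = 00110011001100110000000000110011
  ~b = 11111111000000001111111100000000
  (d | ~a) = 11111111111111110011001100110011
  ~d = 11001100110011001100110011001100
  ~e = 10101010101010101010101010101010
  (~d & ~e) = 10001000100010001000100010001000
  ((d | ~a) | (~d & ~e)) = 11111111111111111011101110111011
  (~b & ((d | ~a) | (~d & ~e))) = 11111111000000001011101100000000
  ((d & (b | ~a)) | (~b & ((d | ~a) | (~d & ~e)))) = 11111111001100111011101100110011

((d & (b | ~a)) | (~b & ((d | ~a) | (~d & ~e))))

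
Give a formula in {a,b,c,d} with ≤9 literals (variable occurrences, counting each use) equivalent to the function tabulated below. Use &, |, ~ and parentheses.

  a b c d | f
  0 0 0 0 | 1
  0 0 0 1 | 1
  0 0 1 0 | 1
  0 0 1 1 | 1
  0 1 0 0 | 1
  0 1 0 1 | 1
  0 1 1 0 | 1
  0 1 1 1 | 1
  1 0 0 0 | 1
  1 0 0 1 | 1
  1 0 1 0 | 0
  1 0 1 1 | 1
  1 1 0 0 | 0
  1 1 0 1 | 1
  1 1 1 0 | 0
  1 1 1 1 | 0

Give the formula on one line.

(((~b & d) | ~a) | ((~b | d) & (~c | (~a & ~b))))

  ~b = 1111000011110000
  (~b & d) = 0101000001010000
  ~a = 1111111100000000
  ((~b & d) | ~a) = 1111111101010000
  (~b | d) = 1111010111110101
  ~c = 1100110011001100
  (~a & ~b) = 1111000000000000
  (~c | (~a & ~b)) = 1111110011001100
  ((~b | d) & (~c | (~a & ~b))) = 1111010011000100
  (((~b & d) | ~a) | ((~b | d) & (~c | (~a & ~b)))) = 1111111111010100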